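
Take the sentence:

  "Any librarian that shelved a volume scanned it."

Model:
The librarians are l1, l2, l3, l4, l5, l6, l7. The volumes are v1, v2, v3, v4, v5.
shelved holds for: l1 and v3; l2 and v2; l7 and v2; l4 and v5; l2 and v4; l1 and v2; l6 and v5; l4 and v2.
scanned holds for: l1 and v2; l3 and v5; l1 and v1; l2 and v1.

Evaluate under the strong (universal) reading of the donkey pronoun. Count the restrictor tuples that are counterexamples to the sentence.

7

"it" takes "a volume" as antecedent — a donkey pronoun bound across the clause boundary.
Strong reading: for every (l,v) with shelved(l,v), scanned(l,v).
Restrictor pairs: (l1,v2) ✓  (l1,v3) ✗  (l2,v2) ✗  (l2,v4) ✗  (l4,v2) ✗  (l4,v5) ✗  (l6,v5) ✗  (l7,v2) ✗
Counterexamples (restrictor pairs failing the scope): 7.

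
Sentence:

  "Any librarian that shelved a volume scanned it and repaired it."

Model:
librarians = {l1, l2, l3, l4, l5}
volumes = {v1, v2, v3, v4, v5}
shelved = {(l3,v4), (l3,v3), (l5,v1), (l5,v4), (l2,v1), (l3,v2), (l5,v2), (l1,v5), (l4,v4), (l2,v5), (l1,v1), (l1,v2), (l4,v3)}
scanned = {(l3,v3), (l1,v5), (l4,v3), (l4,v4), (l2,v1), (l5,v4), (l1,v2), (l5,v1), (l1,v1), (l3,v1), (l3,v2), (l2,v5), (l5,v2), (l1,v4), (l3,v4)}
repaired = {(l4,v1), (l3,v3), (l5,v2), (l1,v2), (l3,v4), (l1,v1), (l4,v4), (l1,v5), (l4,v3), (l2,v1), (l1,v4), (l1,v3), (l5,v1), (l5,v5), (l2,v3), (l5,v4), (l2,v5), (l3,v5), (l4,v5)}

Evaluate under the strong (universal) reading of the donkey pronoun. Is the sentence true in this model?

False

"it" takes "a volume" as antecedent — a donkey pronoun bound across the clause boundary.
Strong reading: for every (l,v) with shelved(l,v), scanned(l,v) ∧ repaired(l,v).
Restrictor pairs: (l1,v1) ✓  (l1,v2) ✓  (l1,v5) ✓  (l2,v1) ✓  (l2,v5) ✓  (l3,v2) ✗  (l3,v3) ✓  (l3,v4) ✓  (l4,v3) ✓  (l4,v4) ✓  (l5,v1) ✓  (l5,v2) ✓  (l5,v4) ✓
Counterexample: (l3,v2) is in shelved but fails the scope.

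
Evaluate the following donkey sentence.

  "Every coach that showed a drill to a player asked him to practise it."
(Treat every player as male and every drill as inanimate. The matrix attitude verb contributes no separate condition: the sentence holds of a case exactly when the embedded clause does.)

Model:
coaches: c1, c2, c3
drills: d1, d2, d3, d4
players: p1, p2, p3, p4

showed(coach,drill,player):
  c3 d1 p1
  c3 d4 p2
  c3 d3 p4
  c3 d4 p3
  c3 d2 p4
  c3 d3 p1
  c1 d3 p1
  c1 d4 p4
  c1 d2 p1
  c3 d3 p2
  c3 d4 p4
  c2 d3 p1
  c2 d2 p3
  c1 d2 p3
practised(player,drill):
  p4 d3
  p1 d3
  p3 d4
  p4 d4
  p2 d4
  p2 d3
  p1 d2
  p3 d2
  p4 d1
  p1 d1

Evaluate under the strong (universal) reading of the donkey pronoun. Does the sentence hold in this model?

"him" takes "a player" as antecedent and "it" takes "a drill"; both are donkey pronouns co-varying with the restrictor.
Strong reading: for every (c,d,p) with showed(c,d,p), practised(p,d).
Restrictor triples: (c1,d2,p1)→practised(p1,d2) ✓  (c1,d2,p3)→practised(p3,d2) ✓  (c1,d3,p1)→practised(p1,d3) ✓  (c1,d4,p4)→practised(p4,d4) ✓  (c2,d2,p3)→practised(p3,d2) ✓  (c2,d3,p1)→practised(p1,d3) ✓  (c3,d1,p1)→practised(p1,d1) ✓  (c3,d2,p4)→practised(p4,d2) ✗  (c3,d3,p1)→practised(p1,d3) ✓  (c3,d3,p2)→practised(p2,d3) ✓  (c3,d3,p4)→practised(p4,d3) ✓  (c3,d4,p2)→practised(p2,d4) ✓  (c3,d4,p3)→practised(p3,d4) ✓  (c3,d4,p4)→practised(p4,d4) ✓
Counterexample: (c3,d2,p4) — practised(p4,d2) does not hold.

False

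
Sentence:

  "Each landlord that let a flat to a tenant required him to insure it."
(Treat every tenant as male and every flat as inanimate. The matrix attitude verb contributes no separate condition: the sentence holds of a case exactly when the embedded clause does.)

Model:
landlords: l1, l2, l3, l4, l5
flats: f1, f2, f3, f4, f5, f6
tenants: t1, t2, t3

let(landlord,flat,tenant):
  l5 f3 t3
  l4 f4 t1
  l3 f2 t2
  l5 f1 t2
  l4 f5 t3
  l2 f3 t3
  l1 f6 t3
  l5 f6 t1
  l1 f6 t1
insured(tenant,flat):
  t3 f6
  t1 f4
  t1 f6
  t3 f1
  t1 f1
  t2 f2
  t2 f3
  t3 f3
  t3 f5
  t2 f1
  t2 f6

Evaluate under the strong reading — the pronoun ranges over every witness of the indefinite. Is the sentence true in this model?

"him" takes "a tenant" as antecedent and "it" takes "a flat"; both are donkey pronouns co-varying with the restrictor.
Strong reading: for every (l,f,t) with let(l,f,t), insured(t,f).
Restrictor triples: (l1,f6,t1)→insured(t1,f6) ✓  (l1,f6,t3)→insured(t3,f6) ✓  (l2,f3,t3)→insured(t3,f3) ✓  (l3,f2,t2)→insured(t2,f2) ✓  (l4,f4,t1)→insured(t1,f4) ✓  (l4,f5,t3)→insured(t3,f5) ✓  (l5,f1,t2)→insured(t2,f1) ✓  (l5,f3,t3)→insured(t3,f3) ✓  (l5,f6,t1)→insured(t1,f6) ✓
Every restrictor triple satisfies the scope.

True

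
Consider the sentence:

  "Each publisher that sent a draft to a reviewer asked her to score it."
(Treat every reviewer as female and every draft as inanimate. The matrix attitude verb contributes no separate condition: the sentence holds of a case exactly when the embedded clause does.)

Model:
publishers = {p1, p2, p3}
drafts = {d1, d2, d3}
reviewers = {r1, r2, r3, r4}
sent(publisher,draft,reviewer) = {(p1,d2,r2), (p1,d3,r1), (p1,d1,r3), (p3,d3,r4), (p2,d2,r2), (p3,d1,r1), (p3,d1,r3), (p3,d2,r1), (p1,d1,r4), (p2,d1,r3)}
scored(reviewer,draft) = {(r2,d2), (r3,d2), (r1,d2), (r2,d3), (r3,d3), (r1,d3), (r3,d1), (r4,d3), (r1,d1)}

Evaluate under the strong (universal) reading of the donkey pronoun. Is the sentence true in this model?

False

"her" takes "a reviewer" as antecedent and "it" takes "a draft"; both are donkey pronouns co-varying with the restrictor.
Strong reading: for every (p,d,r) with sent(p,d,r), scored(r,d).
Restrictor triples: (p1,d1,r3)→scored(r3,d1) ✓  (p1,d1,r4)→scored(r4,d1) ✗  (p1,d2,r2)→scored(r2,d2) ✓  (p1,d3,r1)→scored(r1,d3) ✓  (p2,d1,r3)→scored(r3,d1) ✓  (p2,d2,r2)→scored(r2,d2) ✓  (p3,d1,r1)→scored(r1,d1) ✓  (p3,d1,r3)→scored(r3,d1) ✓  (p3,d2,r1)→scored(r1,d2) ✓  (p3,d3,r4)→scored(r4,d3) ✓
Counterexample: (p1,d1,r4) — scored(r4,d1) does not hold.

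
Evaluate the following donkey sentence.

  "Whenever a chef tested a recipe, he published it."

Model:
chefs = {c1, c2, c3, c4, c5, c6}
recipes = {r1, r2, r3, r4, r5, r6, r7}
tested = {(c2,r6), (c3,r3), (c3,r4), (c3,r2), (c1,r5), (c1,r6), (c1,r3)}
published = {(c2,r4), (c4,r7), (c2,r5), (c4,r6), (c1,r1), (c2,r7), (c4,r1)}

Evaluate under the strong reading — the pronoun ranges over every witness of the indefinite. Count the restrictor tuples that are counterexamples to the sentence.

"it" takes "a recipe" as antecedent — a donkey pronoun bound across the clause boundary.
Strong reading: for every (c,r) with tested(c,r), published(c,r).
Restrictor pairs: (c1,r3) ✗  (c1,r5) ✗  (c1,r6) ✗  (c2,r6) ✗  (c3,r2) ✗  (c3,r3) ✗  (c3,r4) ✗
Counterexamples (restrictor pairs failing the scope): 7.

7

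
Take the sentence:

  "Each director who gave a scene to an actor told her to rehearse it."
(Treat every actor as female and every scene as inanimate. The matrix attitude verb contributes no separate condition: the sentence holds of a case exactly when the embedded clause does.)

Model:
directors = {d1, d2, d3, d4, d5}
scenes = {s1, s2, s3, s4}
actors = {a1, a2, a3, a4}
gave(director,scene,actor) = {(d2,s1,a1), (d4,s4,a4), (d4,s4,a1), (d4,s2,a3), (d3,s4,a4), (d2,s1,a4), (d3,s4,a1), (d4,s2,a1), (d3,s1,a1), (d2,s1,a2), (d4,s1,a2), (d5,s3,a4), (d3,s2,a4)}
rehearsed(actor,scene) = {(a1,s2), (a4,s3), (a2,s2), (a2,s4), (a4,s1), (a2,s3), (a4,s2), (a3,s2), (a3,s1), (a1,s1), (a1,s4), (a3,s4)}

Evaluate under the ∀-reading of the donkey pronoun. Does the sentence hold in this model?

"her" takes "an actor" as antecedent and "it" takes "a scene"; both are donkey pronouns co-varying with the restrictor.
Strong reading: for every (d,s,a) with gave(d,s,a), rehearsed(a,s).
Restrictor triples: (d2,s1,a1)→rehearsed(a1,s1) ✓  (d2,s1,a2)→rehearsed(a2,s1) ✗  (d2,s1,a4)→rehearsed(a4,s1) ✓  (d3,s1,a1)→rehearsed(a1,s1) ✓  (d3,s2,a4)→rehearsed(a4,s2) ✓  (d3,s4,a1)→rehearsed(a1,s4) ✓  (d3,s4,a4)→rehearsed(a4,s4) ✗  (d4,s1,a2)→rehearsed(a2,s1) ✗  (d4,s2,a1)→rehearsed(a1,s2) ✓  (d4,s2,a3)→rehearsed(a3,s2) ✓  (d4,s4,a1)→rehearsed(a1,s4) ✓  (d4,s4,a4)→rehearsed(a4,s4) ✗  (d5,s3,a4)→rehearsed(a4,s3) ✓
Counterexample: (d2,s1,a2) — rehearsed(a2,s1) does not hold.

False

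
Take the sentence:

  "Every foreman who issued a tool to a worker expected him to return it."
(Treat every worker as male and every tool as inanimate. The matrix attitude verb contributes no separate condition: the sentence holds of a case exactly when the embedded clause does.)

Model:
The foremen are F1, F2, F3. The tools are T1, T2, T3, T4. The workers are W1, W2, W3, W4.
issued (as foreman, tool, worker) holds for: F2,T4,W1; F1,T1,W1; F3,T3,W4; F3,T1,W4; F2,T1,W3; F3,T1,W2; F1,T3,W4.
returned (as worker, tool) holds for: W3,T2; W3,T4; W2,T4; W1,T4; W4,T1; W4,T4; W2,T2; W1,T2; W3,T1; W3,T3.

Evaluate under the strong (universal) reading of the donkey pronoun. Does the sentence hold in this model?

False

"him" takes "a worker" as antecedent and "it" takes "a tool"; both are donkey pronouns co-varying with the restrictor.
Strong reading: for every (f,t,w) with issued(f,t,w), returned(w,t).
Restrictor triples: (F1,T1,W1)→returned(W1,T1) ✗  (F1,T3,W4)→returned(W4,T3) ✗  (F2,T1,W3)→returned(W3,T1) ✓  (F2,T4,W1)→returned(W1,T4) ✓  (F3,T1,W2)→returned(W2,T1) ✗  (F3,T1,W4)→returned(W4,T1) ✓  (F3,T3,W4)→returned(W4,T3) ✗
Counterexample: (F1,T1,W1) — returned(W1,T1) does not hold.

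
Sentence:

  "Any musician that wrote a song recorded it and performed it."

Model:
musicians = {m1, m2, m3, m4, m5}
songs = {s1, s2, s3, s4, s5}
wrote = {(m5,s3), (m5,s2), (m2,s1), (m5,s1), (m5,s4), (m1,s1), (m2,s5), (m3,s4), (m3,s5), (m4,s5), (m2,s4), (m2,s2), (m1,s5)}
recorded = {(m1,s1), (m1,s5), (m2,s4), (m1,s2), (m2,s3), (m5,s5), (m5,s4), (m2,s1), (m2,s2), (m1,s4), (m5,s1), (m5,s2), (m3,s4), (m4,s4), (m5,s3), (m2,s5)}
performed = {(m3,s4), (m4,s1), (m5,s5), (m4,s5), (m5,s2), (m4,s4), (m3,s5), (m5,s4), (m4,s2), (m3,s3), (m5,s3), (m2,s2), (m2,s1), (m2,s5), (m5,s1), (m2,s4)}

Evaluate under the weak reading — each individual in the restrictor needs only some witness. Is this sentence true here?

"it" takes "a song" as antecedent — a donkey pronoun bound across the clause boundary.
Weak reading: every musician m with some wrote-song has at least one wrote-song s such that recorded(m,s) ∧ performed(m,s).
Per musician: m1:✗  m2:✓  m3:✓  m4:✗  m5:✓
m1 has no witness among its wrote-songs.

False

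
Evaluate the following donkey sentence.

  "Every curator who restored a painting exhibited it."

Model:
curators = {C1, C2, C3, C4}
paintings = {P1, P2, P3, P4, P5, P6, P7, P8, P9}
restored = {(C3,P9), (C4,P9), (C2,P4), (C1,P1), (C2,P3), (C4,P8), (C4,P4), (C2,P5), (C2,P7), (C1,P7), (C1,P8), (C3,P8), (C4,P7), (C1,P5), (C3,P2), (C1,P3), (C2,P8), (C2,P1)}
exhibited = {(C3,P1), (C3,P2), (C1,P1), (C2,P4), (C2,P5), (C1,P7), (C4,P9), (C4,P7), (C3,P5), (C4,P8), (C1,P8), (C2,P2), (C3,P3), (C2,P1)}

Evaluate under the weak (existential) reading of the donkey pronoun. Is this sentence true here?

"it" takes "a painting" as antecedent — a donkey pronoun bound across the clause boundary.
Weak reading: every curator c with some restored-painting has at least one restored-painting p such that exhibited(c,p).
Per curator: C1:✓  C2:✓  C3:✓  C4:✓
Every curator in the restrictor has a witness.

True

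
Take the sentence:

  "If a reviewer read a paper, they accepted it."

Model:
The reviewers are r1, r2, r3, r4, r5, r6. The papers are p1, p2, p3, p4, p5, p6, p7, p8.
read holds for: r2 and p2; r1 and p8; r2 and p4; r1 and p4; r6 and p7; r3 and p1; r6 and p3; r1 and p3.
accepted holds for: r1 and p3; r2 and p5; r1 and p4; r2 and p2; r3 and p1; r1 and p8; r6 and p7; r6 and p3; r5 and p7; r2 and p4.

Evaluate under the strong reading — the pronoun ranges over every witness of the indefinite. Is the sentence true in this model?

"it" takes "a paper" as antecedent — a donkey pronoun bound across the clause boundary.
Strong reading: for every (r,p) with read(r,p), accepted(r,p).
Restrictor pairs: (r1,p3) ✓  (r1,p4) ✓  (r1,p8) ✓  (r2,p2) ✓  (r2,p4) ✓  (r3,p1) ✓  (r6,p3) ✓  (r6,p7) ✓
Every restrictor pair satisfies the scope.

True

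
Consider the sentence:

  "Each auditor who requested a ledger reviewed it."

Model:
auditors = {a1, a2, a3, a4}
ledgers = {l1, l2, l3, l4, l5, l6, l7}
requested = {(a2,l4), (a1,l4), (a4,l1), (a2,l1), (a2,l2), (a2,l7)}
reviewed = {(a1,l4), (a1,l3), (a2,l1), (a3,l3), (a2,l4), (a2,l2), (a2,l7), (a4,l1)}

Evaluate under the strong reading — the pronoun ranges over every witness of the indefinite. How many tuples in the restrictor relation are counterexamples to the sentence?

0

"it" takes "a ledger" as antecedent — a donkey pronoun bound across the clause boundary.
Strong reading: for every (a,l) with requested(a,l), reviewed(a,l).
Restrictor pairs: (a1,l4) ✓  (a2,l1) ✓  (a2,l2) ✓  (a2,l4) ✓  (a2,l7) ✓  (a4,l1) ✓
Counterexamples (restrictor pairs failing the scope): 0.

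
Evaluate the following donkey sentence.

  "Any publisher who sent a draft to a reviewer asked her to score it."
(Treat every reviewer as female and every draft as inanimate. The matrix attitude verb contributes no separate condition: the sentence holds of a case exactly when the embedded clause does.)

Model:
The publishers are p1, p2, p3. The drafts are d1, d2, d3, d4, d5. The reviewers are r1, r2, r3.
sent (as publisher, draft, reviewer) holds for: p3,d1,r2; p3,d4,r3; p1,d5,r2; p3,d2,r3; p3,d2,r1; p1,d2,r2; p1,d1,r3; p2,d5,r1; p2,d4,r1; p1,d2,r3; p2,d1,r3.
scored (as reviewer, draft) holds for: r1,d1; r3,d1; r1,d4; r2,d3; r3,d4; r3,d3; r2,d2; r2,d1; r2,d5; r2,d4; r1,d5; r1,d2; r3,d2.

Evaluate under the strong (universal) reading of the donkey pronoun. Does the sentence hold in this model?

True

"her" takes "a reviewer" as antecedent and "it" takes "a draft"; both are donkey pronouns co-varying with the restrictor.
Strong reading: for every (p,d,r) with sent(p,d,r), scored(r,d).
Restrictor triples: (p1,d1,r3)→scored(r3,d1) ✓  (p1,d2,r2)→scored(r2,d2) ✓  (p1,d2,r3)→scored(r3,d2) ✓  (p1,d5,r2)→scored(r2,d5) ✓  (p2,d1,r3)→scored(r3,d1) ✓  (p2,d4,r1)→scored(r1,d4) ✓  (p2,d5,r1)→scored(r1,d5) ✓  (p3,d1,r2)→scored(r2,d1) ✓  (p3,d2,r1)→scored(r1,d2) ✓  (p3,d2,r3)→scored(r3,d2) ✓  (p3,d4,r3)→scored(r3,d4) ✓
Every restrictor triple satisfies the scope.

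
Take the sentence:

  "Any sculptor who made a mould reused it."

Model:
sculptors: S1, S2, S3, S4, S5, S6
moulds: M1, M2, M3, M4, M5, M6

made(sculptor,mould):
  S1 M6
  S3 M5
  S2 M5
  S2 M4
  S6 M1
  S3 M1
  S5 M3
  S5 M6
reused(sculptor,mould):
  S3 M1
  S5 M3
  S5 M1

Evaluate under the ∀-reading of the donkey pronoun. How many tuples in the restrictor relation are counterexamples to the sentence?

"it" takes "a mould" as antecedent — a donkey pronoun bound across the clause boundary.
Strong reading: for every (s,m) with made(s,m), reused(s,m).
Restrictor pairs: (S1,M6) ✗  (S2,M4) ✗  (S2,M5) ✗  (S3,M1) ✓  (S3,M5) ✗  (S5,M3) ✓  (S5,M6) ✗  (S6,M1) ✗
Counterexamples (restrictor pairs failing the scope): 6.

6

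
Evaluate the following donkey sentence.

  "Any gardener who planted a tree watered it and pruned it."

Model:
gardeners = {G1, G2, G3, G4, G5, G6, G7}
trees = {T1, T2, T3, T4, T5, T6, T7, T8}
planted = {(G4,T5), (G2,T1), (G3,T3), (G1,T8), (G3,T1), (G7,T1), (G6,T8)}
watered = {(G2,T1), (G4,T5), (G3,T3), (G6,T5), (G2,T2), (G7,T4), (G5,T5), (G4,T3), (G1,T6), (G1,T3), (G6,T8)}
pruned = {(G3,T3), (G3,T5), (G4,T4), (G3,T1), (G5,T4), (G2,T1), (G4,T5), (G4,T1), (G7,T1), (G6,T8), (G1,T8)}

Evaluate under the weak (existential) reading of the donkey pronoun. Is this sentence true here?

False

"it" takes "a tree" as antecedent — a donkey pronoun bound across the clause boundary.
Weak reading: every gardener g with some planted-tree has at least one planted-tree t such that watered(g,t) ∧ pruned(g,t).
Per gardener: G1:✗  G2:✓  G3:✓  G4:✓  G6:✓  G7:✗
G1 has no witness among its planted-trees.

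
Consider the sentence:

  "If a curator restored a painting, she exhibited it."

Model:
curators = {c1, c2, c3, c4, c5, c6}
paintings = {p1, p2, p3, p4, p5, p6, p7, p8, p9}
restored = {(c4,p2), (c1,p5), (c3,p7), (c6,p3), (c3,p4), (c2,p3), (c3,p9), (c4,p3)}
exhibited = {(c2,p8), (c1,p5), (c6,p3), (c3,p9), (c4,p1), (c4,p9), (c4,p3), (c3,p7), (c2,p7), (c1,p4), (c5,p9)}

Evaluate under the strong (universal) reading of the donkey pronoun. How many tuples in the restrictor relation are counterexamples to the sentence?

3

"it" takes "a painting" as antecedent — a donkey pronoun bound across the clause boundary.
Strong reading: for every (c,p) with restored(c,p), exhibited(c,p).
Restrictor pairs: (c1,p5) ✓  (c2,p3) ✗  (c3,p4) ✗  (c3,p7) ✓  (c3,p9) ✓  (c4,p2) ✗  (c4,p3) ✓  (c6,p3) ✓
Counterexamples (restrictor pairs failing the scope): 3.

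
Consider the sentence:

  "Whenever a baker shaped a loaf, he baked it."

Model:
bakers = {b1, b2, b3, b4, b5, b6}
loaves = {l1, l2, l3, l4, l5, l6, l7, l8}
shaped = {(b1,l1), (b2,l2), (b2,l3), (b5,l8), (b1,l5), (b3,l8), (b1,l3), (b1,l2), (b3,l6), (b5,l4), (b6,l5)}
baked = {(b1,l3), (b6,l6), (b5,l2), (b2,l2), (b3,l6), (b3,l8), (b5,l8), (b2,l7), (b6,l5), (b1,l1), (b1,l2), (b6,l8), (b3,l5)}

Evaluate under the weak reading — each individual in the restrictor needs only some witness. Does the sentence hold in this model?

True

"it" takes "a loaf" as antecedent — a donkey pronoun bound across the clause boundary.
Weak reading: every baker b with some shaped-loaf has at least one shaped-loaf l such that baked(b,l).
Per baker: b1:✓  b2:✓  b3:✓  b5:✓  b6:✓
Every baker in the restrictor has a witness.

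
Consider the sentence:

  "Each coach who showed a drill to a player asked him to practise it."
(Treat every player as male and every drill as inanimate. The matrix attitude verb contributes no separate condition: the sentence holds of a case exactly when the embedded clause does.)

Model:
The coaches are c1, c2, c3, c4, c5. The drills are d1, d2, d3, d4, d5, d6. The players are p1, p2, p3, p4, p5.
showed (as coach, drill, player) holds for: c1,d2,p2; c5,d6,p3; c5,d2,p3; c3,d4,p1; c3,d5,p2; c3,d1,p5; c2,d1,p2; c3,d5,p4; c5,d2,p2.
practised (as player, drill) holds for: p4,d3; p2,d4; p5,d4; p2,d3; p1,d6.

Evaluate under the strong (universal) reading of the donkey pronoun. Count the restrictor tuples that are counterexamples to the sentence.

"him" takes "a player" as antecedent and "it" takes "a drill"; both are donkey pronouns co-varying with the restrictor.
Strong reading: for every (c,d,p) with showed(c,d,p), practised(p,d).
Restrictor triples: (c1,d2,p2)→practised(p2,d2) ✗  (c2,d1,p2)→practised(p2,d1) ✗  (c3,d1,p5)→practised(p5,d1) ✗  (c3,d4,p1)→practised(p1,d4) ✗  (c3,d5,p2)→practised(p2,d5) ✗  (c3,d5,p4)→practised(p4,d5) ✗  (c5,d2,p2)→practised(p2,d2) ✗  (c5,d2,p3)→practised(p3,d2) ✗  (c5,d6,p3)→practised(p3,d6) ✗
Counterexamples (restrictor triples failing the scope): 9.

9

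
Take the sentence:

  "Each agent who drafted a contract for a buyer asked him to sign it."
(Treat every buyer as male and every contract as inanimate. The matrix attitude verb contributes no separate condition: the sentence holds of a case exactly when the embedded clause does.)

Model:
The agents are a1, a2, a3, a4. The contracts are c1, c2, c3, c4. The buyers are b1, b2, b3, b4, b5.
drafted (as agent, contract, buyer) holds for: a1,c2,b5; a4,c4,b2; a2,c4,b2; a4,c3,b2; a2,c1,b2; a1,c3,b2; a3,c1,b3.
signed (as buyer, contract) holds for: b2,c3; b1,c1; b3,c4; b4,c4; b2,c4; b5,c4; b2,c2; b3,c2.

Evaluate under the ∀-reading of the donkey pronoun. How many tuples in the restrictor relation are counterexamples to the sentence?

"him" takes "a buyer" as antecedent and "it" takes "a contract"; both are donkey pronouns co-varying with the restrictor.
Strong reading: for every (a,c,b) with drafted(a,c,b), signed(b,c).
Restrictor triples: (a1,c2,b5)→signed(b5,c2) ✗  (a1,c3,b2)→signed(b2,c3) ✓  (a2,c1,b2)→signed(b2,c1) ✗  (a2,c4,b2)→signed(b2,c4) ✓  (a3,c1,b3)→signed(b3,c1) ✗  (a4,c3,b2)→signed(b2,c3) ✓  (a4,c4,b2)→signed(b2,c4) ✓
Counterexamples (restrictor triples failing the scope): 3.

3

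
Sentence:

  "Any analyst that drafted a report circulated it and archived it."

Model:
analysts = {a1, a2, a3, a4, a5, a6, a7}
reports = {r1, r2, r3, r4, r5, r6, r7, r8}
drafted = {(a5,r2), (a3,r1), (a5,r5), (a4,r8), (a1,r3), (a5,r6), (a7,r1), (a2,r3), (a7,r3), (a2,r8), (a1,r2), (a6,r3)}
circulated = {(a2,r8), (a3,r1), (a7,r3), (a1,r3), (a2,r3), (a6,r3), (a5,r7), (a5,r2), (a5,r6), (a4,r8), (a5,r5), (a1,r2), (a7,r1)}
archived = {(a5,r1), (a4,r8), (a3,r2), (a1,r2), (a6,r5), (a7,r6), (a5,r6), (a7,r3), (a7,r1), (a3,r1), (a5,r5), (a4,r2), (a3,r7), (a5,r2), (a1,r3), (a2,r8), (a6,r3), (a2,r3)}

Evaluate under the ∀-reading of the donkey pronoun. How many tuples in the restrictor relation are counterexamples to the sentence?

0

"it" takes "a report" as antecedent — a donkey pronoun bound across the clause boundary.
Strong reading: for every (a,r) with drafted(a,r), circulated(a,r) ∧ archived(a,r).
Restrictor pairs: (a1,r2) ✓  (a1,r3) ✓  (a2,r3) ✓  (a2,r8) ✓  (a3,r1) ✓  (a4,r8) ✓  (a5,r2) ✓  (a5,r5) ✓  (a5,r6) ✓  (a6,r3) ✓  (a7,r1) ✓  (a7,r3) ✓
Counterexamples (restrictor pairs failing the scope): 0.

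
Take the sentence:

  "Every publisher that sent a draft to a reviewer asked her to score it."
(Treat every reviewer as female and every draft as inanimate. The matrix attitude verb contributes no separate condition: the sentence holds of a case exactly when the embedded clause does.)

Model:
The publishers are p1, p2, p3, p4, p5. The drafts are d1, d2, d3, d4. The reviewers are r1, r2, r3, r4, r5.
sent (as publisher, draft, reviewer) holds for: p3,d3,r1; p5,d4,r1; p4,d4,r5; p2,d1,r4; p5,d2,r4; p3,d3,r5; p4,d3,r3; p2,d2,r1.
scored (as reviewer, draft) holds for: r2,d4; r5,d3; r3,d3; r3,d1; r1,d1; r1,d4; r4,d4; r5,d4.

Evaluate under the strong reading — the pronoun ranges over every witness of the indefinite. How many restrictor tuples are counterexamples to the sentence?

4

"her" takes "a reviewer" as antecedent and "it" takes "a draft"; both are donkey pronouns co-varying with the restrictor.
Strong reading: for every (p,d,r) with sent(p,d,r), scored(r,d).
Restrictor triples: (p2,d1,r4)→scored(r4,d1) ✗  (p2,d2,r1)→scored(r1,d2) ✗  (p3,d3,r1)→scored(r1,d3) ✗  (p3,d3,r5)→scored(r5,d3) ✓  (p4,d3,r3)→scored(r3,d3) ✓  (p4,d4,r5)→scored(r5,d4) ✓  (p5,d2,r4)→scored(r4,d2) ✗  (p5,d4,r1)→scored(r1,d4) ✓
Counterexamples (restrictor triples failing the scope): 4.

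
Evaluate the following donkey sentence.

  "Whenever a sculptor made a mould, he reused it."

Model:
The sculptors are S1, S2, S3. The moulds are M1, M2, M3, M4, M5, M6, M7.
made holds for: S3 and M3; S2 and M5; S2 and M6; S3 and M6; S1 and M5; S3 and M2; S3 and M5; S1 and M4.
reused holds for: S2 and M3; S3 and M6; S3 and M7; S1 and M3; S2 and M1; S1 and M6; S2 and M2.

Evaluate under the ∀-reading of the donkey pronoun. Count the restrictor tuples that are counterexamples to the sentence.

"it" takes "a mould" as antecedent — a donkey pronoun bound across the clause boundary.
Strong reading: for every (s,m) with made(s,m), reused(s,m).
Restrictor pairs: (S1,M4) ✗  (S1,M5) ✗  (S2,M5) ✗  (S2,M6) ✗  (S3,M2) ✗  (S3,M3) ✗  (S3,M5) ✗  (S3,M6) ✓
Counterexamples (restrictor pairs failing the scope): 7.

7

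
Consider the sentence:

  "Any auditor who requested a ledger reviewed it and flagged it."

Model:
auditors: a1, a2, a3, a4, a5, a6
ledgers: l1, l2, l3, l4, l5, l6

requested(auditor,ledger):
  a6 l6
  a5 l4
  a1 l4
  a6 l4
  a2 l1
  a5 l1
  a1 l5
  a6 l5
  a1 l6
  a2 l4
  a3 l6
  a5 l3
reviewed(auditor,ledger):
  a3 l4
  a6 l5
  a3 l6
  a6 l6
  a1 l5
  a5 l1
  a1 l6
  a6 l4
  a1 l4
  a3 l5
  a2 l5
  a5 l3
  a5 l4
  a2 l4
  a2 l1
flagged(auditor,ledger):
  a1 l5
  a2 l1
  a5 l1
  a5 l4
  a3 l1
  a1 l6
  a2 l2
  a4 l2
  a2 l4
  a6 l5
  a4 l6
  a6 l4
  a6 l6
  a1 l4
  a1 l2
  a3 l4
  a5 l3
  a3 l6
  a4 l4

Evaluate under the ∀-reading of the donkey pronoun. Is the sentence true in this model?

True

"it" takes "a ledger" as antecedent — a donkey pronoun bound across the clause boundary.
Strong reading: for every (a,l) with requested(a,l), reviewed(a,l) ∧ flagged(a,l).
Restrictor pairs: (a1,l4) ✓  (a1,l5) ✓  (a1,l6) ✓  (a2,l1) ✓  (a2,l4) ✓  (a3,l6) ✓  (a5,l1) ✓  (a5,l3) ✓  (a5,l4) ✓  (a6,l4) ✓  (a6,l5) ✓  (a6,l6) ✓
Every restrictor pair satisfies the scope.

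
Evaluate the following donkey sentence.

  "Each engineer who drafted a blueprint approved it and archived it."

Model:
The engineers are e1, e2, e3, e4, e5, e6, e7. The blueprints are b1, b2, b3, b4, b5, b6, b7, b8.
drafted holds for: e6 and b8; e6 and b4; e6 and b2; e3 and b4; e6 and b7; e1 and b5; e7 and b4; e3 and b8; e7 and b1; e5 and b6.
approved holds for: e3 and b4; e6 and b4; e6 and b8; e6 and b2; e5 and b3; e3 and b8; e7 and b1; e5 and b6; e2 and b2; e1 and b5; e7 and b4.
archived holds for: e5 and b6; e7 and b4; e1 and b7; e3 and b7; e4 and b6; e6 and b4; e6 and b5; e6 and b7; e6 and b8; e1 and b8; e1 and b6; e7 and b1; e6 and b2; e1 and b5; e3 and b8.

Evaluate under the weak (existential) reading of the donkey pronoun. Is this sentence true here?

"it" takes "a blueprint" as antecedent — a donkey pronoun bound across the clause boundary.
Weak reading: every engineer e with some drafted-blueprint has at least one drafted-blueprint b such that approved(e,b) ∧ archived(e,b).
Per engineer: e1:✓  e3:✓  e5:✓  e6:✓  e7:✓
Every engineer in the restrictor has a witness.

True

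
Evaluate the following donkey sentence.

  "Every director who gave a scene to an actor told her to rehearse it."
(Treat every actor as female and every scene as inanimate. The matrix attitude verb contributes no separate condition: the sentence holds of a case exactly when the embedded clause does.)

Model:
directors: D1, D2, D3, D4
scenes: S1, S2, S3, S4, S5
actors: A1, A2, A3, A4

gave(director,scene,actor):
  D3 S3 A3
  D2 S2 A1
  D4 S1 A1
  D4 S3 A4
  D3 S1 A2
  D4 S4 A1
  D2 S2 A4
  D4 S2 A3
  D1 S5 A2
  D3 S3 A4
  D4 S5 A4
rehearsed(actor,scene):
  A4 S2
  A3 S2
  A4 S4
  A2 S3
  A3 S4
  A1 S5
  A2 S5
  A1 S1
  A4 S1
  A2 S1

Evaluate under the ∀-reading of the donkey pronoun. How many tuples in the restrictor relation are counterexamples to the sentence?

6

"her" takes "an actor" as antecedent and "it" takes "a scene"; both are donkey pronouns co-varying with the restrictor.
Strong reading: for every (d,s,a) with gave(d,s,a), rehearsed(a,s).
Restrictor triples: (D1,S5,A2)→rehearsed(A2,S5) ✓  (D2,S2,A1)→rehearsed(A1,S2) ✗  (D2,S2,A4)→rehearsed(A4,S2) ✓  (D3,S1,A2)→rehearsed(A2,S1) ✓  (D3,S3,A3)→rehearsed(A3,S3) ✗  (D3,S3,A4)→rehearsed(A4,S3) ✗  (D4,S1,A1)→rehearsed(A1,S1) ✓  (D4,S2,A3)→rehearsed(A3,S2) ✓  (D4,S3,A4)→rehearsed(A4,S3) ✗  (D4,S4,A1)→rehearsed(A1,S4) ✗  (D4,S5,A4)→rehearsed(A4,S5) ✗
Counterexamples (restrictor triples failing the scope): 6.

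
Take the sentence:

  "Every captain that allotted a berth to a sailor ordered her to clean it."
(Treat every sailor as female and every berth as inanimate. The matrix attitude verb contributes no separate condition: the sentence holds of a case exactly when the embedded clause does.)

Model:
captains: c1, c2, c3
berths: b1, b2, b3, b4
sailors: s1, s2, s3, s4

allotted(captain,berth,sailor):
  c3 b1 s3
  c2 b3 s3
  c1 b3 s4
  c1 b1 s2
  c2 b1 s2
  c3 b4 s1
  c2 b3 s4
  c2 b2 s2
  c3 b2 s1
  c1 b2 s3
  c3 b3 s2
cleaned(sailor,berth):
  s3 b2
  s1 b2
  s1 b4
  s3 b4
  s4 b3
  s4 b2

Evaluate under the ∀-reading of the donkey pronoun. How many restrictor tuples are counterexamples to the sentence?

6

"her" takes "a sailor" as antecedent and "it" takes "a berth"; both are donkey pronouns co-varying with the restrictor.
Strong reading: for every (c,b,s) with allotted(c,b,s), cleaned(s,b).
Restrictor triples: (c1,b1,s2)→cleaned(s2,b1) ✗  (c1,b2,s3)→cleaned(s3,b2) ✓  (c1,b3,s4)→cleaned(s4,b3) ✓  (c2,b1,s2)→cleaned(s2,b1) ✗  (c2,b2,s2)→cleaned(s2,b2) ✗  (c2,b3,s3)→cleaned(s3,b3) ✗  (c2,b3,s4)→cleaned(s4,b3) ✓  (c3,b1,s3)→cleaned(s3,b1) ✗  (c3,b2,s1)→cleaned(s1,b2) ✓  (c3,b3,s2)→cleaned(s2,b3) ✗  (c3,b4,s1)→cleaned(s1,b4) ✓
Counterexamples (restrictor triples failing the scope): 6.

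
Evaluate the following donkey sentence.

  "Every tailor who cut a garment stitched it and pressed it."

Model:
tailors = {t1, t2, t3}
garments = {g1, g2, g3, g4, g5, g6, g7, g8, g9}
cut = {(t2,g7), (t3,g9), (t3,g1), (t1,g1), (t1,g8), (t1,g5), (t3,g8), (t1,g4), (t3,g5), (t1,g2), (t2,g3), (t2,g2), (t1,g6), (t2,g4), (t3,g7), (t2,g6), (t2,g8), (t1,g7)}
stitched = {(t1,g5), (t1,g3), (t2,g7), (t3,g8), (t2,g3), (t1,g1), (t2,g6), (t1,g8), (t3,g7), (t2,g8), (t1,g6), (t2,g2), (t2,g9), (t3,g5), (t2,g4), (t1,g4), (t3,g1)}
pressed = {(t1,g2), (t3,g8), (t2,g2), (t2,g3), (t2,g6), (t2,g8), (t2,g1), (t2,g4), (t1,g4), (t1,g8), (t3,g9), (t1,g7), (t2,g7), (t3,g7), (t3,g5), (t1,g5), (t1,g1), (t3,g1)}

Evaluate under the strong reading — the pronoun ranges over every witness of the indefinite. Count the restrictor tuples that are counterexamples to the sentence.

"it" takes "a garment" as antecedent — a donkey pronoun bound across the clause boundary.
Strong reading: for every (t,g) with cut(t,g), stitched(t,g) ∧ pressed(t,g).
Restrictor pairs: (t1,g1) ✓  (t1,g2) ✗  (t1,g4) ✓  (t1,g5) ✓  (t1,g6) ✗  (t1,g7) ✗  (t1,g8) ✓  (t2,g2) ✓  (t2,g3) ✓  (t2,g4) ✓  (t2,g6) ✓  (t2,g7) ✓  (t2,g8) ✓  (t3,g1) ✓  (t3,g5) ✓  (t3,g7) ✓  (t3,g8) ✓  (t3,g9) ✗
Counterexamples (restrictor pairs failing the scope): 4.

4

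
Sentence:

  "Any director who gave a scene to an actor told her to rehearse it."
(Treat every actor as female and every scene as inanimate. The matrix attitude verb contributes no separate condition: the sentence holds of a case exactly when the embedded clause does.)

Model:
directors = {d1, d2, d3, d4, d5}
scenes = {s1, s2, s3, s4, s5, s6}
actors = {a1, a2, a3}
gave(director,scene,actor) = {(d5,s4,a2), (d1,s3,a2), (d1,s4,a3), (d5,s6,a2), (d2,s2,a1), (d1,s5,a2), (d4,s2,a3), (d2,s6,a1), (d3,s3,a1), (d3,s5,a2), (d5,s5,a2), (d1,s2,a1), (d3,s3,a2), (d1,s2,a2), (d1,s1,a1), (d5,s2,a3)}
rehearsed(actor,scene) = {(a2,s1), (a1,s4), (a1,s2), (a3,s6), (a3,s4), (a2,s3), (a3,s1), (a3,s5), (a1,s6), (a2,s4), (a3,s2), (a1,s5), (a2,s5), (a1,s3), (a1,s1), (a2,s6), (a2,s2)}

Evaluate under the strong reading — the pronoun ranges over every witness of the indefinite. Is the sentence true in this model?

True

"her" takes "an actor" as antecedent and "it" takes "a scene"; both are donkey pronouns co-varying with the restrictor.
Strong reading: for every (d,s,a) with gave(d,s,a), rehearsed(a,s).
Restrictor triples: (d1,s1,a1)→rehearsed(a1,s1) ✓  (d1,s2,a1)→rehearsed(a1,s2) ✓  (d1,s2,a2)→rehearsed(a2,s2) ✓  (d1,s3,a2)→rehearsed(a2,s3) ✓  (d1,s4,a3)→rehearsed(a3,s4) ✓  (d1,s5,a2)→rehearsed(a2,s5) ✓  (d2,s2,a1)→rehearsed(a1,s2) ✓  (d2,s6,a1)→rehearsed(a1,s6) ✓  (d3,s3,a1)→rehearsed(a1,s3) ✓  (d3,s3,a2)→rehearsed(a2,s3) ✓  (d3,s5,a2)→rehearsed(a2,s5) ✓  (d4,s2,a3)→rehearsed(a3,s2) ✓  (d5,s2,a3)→rehearsed(a3,s2) ✓  (d5,s4,a2)→rehearsed(a2,s4) ✓  (d5,s5,a2)→rehearsed(a2,s5) ✓  (d5,s6,a2)→rehearsed(a2,s6) ✓
Every restrictor triple satisfies the scope.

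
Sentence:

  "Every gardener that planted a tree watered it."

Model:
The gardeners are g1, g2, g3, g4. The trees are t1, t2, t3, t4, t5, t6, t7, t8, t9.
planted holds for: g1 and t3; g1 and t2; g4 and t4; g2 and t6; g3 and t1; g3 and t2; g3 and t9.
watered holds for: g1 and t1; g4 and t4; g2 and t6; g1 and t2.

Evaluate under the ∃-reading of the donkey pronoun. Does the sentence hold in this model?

False

"it" takes "a tree" as antecedent — a donkey pronoun bound across the clause boundary.
Weak reading: every gardener g with some planted-tree has at least one planted-tree t such that watered(g,t).
Per gardener: g1:✓  g2:✓  g3:✗  g4:✓
g3 has no witness among its planted-trees.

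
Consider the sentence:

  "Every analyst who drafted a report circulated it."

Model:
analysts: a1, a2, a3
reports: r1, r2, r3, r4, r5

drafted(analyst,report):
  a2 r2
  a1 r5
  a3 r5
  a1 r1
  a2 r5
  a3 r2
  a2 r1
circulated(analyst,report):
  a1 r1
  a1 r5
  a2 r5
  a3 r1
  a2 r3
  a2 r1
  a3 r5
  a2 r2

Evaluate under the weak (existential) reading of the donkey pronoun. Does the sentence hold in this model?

True

"it" takes "a report" as antecedent — a donkey pronoun bound across the clause boundary.
Weak reading: every analyst a with some drafted-report has at least one drafted-report r such that circulated(a,r).
Per analyst: a1:✓  a2:✓  a3:✓
Every analyst in the restrictor has a witness.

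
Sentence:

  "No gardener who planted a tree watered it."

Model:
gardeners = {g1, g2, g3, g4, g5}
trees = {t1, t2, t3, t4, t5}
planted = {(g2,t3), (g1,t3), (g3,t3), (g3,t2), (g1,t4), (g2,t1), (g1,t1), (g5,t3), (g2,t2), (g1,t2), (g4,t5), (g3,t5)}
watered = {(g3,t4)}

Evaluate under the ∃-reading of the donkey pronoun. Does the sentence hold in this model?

"it" takes "a tree" as antecedent — a donkey pronoun bound across the clause boundary.
Truth condition: for no (g,t) with planted(g,t) does watered(g,t) hold.
Restrictor pairs — does the scope hold? (g1,t1):fails  (g1,t2):fails  (g1,t3):fails  (g1,t4):fails  (g2,t1):fails  (g2,t2):fails  (g2,t3):fails  (g3,t2):fails  (g3,t3):fails  (g3,t5):fails  (g4,t5):fails  (g5,t3):fails
Scope holds for no restrictor pair, so the sentence is true.

True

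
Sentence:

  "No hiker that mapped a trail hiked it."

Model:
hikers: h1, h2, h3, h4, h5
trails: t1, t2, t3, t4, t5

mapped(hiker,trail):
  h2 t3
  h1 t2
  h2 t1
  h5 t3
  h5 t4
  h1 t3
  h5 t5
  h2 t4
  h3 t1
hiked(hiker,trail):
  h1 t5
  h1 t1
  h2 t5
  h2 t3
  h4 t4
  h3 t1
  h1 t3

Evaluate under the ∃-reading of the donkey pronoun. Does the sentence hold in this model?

"it" takes "a trail" as antecedent — a donkey pronoun bound across the clause boundary.
Truth condition: for no (h,t) with mapped(h,t) does hiked(h,t) hold.
Restrictor pairs — does the scope hold? (h1,t2):fails  (h1,t3):holds  (h2,t1):fails  (h2,t3):holds  (h2,t4):fails  (h3,t1):holds  (h5,t3):fails  (h5,t4):fails  (h5,t5):fails
Scope holds for 3 pair(s), so the sentence is false.

False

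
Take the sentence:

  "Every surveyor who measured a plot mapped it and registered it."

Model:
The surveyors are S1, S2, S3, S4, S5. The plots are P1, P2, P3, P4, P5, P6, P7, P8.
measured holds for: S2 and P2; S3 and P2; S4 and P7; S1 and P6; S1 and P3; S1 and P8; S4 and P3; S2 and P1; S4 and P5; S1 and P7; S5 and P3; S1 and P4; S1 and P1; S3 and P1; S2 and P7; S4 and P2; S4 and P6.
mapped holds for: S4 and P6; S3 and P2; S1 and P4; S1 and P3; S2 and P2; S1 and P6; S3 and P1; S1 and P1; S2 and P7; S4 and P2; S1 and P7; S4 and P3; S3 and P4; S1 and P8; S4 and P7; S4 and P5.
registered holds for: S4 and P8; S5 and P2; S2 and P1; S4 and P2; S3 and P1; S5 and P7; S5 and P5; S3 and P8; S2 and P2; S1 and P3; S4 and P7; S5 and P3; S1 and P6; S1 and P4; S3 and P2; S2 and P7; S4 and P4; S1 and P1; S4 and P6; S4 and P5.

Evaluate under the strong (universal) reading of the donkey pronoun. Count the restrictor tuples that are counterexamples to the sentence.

5

"it" takes "a plot" as antecedent — a donkey pronoun bound across the clause boundary.
Strong reading: for every (s,p) with measured(s,p), mapped(s,p) ∧ registered(s,p).
Restrictor pairs: (S1,P1) ✓  (S1,P3) ✓  (S1,P4) ✓  (S1,P6) ✓  (S1,P7) ✗  (S1,P8) ✗  (S2,P1) ✗  (S2,P2) ✓  (S2,P7) ✓  (S3,P1) ✓  (S3,P2) ✓  (S4,P2) ✓  (S4,P3) ✗  (S4,P5) ✓  (S4,P6) ✓  (S4,P7) ✓  (S5,P3) ✗
Counterexamples (restrictor pairs failing the scope): 5.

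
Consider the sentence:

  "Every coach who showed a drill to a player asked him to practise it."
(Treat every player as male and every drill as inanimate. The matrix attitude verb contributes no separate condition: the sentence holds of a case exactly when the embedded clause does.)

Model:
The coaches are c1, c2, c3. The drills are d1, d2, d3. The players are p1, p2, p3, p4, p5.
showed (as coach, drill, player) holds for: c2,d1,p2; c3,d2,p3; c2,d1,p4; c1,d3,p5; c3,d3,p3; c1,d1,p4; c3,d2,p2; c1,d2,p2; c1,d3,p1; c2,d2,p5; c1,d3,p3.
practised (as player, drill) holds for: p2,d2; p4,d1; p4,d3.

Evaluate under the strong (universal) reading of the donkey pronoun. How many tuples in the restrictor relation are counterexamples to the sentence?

"him" takes "a player" as antecedent and "it" takes "a drill"; both are donkey pronouns co-varying with the restrictor.
Strong reading: for every (c,d,p) with showed(c,d,p), practised(p,d).
Restrictor triples: (c1,d1,p4)→practised(p4,d1) ✓  (c1,d2,p2)→practised(p2,d2) ✓  (c1,d3,p1)→practised(p1,d3) ✗  (c1,d3,p3)→practised(p3,d3) ✗  (c1,d3,p5)→practised(p5,d3) ✗  (c2,d1,p2)→practised(p2,d1) ✗  (c2,d1,p4)→practised(p4,d1) ✓  (c2,d2,p5)→practised(p5,d2) ✗  (c3,d2,p2)→practised(p2,d2) ✓  (c3,d2,p3)→practised(p3,d2) ✗  (c3,d3,p3)→practised(p3,d3) ✗
Counterexamples (restrictor triples failing the scope): 7.

7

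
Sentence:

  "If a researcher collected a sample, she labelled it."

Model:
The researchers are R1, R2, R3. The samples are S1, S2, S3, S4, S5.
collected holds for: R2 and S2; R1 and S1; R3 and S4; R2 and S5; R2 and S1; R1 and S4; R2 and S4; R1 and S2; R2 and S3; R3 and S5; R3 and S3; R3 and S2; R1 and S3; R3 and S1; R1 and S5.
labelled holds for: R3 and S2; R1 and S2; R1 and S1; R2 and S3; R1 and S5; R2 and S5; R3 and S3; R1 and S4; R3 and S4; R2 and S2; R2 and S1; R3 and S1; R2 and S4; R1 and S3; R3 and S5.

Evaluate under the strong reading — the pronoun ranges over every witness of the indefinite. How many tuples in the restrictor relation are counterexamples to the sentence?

"it" takes "a sample" as antecedent — a donkey pronoun bound across the clause boundary.
Strong reading: for every (r,s) with collected(r,s), labelled(r,s).
Restrictor pairs: (R1,S1) ✓  (R1,S2) ✓  (R1,S3) ✓  (R1,S4) ✓  (R1,S5) ✓  (R2,S1) ✓  (R2,S2) ✓  (R2,S3) ✓  (R2,S4) ✓  (R2,S5) ✓  (R3,S1) ✓  (R3,S2) ✓  (R3,S3) ✓  (R3,S4) ✓  (R3,S5) ✓
Counterexamples (restrictor pairs failing the scope): 0.

0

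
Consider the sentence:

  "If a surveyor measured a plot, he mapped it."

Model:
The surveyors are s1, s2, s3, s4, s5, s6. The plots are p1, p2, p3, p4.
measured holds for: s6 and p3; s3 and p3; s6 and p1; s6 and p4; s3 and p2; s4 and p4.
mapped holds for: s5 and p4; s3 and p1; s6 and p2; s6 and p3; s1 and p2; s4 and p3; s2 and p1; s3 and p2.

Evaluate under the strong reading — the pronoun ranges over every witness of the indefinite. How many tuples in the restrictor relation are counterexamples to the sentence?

4

"it" takes "a plot" as antecedent — a donkey pronoun bound across the clause boundary.
Strong reading: for every (s,p) with measured(s,p), mapped(s,p).
Restrictor pairs: (s3,p2) ✓  (s3,p3) ✗  (s4,p4) ✗  (s6,p1) ✗  (s6,p3) ✓  (s6,p4) ✗
Counterexamples (restrictor pairs failing the scope): 4.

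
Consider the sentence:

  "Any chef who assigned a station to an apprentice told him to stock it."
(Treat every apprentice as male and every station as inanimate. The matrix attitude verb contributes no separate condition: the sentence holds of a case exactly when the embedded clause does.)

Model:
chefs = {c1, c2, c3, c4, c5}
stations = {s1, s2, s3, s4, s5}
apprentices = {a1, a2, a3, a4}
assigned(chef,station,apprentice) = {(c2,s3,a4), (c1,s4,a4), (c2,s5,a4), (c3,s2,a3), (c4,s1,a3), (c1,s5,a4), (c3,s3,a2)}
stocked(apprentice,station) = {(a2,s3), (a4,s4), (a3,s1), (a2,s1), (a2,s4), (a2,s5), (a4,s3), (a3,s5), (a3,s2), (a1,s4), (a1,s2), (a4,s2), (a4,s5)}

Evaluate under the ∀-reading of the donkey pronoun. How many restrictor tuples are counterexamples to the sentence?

"him" takes "an apprentice" as antecedent and "it" takes "a station"; both are donkey pronouns co-varying with the restrictor.
Strong reading: for every (c,s,a) with assigned(c,s,a), stocked(a,s).
Restrictor triples: (c1,s4,a4)→stocked(a4,s4) ✓  (c1,s5,a4)→stocked(a4,s5) ✓  (c2,s3,a4)→stocked(a4,s3) ✓  (c2,s5,a4)→stocked(a4,s5) ✓  (c3,s2,a3)→stocked(a3,s2) ✓  (c3,s3,a2)→stocked(a2,s3) ✓  (c4,s1,a3)→stocked(a3,s1) ✓
Counterexamples (restrictor triples failing the scope): 0.

0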